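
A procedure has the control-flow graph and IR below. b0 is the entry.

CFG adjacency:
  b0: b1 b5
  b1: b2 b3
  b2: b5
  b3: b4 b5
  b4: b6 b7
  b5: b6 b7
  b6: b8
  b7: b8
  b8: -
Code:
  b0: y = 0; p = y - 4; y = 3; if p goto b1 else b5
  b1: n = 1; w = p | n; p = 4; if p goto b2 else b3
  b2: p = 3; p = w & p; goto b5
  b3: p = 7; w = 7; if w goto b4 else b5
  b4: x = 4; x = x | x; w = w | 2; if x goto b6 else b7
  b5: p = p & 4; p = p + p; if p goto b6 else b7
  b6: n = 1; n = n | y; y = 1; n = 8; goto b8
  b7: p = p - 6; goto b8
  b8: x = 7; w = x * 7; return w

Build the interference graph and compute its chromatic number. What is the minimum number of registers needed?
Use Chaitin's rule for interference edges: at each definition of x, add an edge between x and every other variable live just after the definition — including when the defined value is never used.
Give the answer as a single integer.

Block summaries:
  b0 def {p,y} use ∅
  b1 def {n,p,w} use {p}
  b2 def {p} use {w}
  b3 def {p,w} use ∅
  b4 def {w,x} use {w}
  b5 def {p} use {p}
  b6 def {n,y} use {y}
  b7 def {p} use {p}
  b8 def {w,x} use ∅

Backward fixpoint:
  b0 li=∅ lo={p,y}
  b1 li={p,y} lo={w,y}
  b2 li={w,y} lo={p,y}
  b3 li={y} lo={p,w,y}
  b4 li={p,w,y} lo={p,y}
  b5 li={p,y} lo={p,y}
  b6 li={y} lo=∅
  b7 li={p} lo=∅
  b8 li=∅ lo=∅

Interfere edges:
  n: {p,y}
  p: {n,w,x,y}
  w: {p,x,y}
  x: {p,w,y}
  y: {n,p,w,x}

Registers:
  {p,w,x,y} pairwise interfere (4-clique) ⇒ χ ≥ 4
  assign n→R2 p→R0 w→R2 x→R3 y→R1 — no edge inside a register ⇒ χ ≤ 4
  χ = 4

Answer: 4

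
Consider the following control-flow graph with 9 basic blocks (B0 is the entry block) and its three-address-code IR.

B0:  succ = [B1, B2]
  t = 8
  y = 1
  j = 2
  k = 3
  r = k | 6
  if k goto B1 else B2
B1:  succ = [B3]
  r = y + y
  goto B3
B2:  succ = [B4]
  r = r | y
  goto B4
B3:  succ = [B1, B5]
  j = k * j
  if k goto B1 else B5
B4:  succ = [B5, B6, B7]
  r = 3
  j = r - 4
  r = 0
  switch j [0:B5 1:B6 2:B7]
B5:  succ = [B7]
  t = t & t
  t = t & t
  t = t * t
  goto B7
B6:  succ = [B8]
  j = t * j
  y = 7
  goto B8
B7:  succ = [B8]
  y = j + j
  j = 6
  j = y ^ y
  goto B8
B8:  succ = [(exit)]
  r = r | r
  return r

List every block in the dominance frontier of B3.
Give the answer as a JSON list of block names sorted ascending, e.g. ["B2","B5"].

idom tree: B1←B0 B2←B0 B3←B1 B4←B2 B5←B0 B6←B4 B7←B0 B8←B0
Dom at joins:
  B1: preds {B0,B3}: {B0} ∩ {B0,B1,B3} = {B0}; idom=B0
  B5: preds {B3,B4}: {B0,B1,B3} ∩ {B0,B2,B4} = {B0}; idom=B0
  B7: preds {B4,B5}: {B0,B2,B4} ∩ {B0,B5} = {B0}; idom=B0
  B8: preds {B6,B7}: {B0,B2,B4,B6} ∩ {B0,B7} = {B0}; idom=B0

Frontier:
  B1←B0: walk · to B0
  B1←B3: walk B3→B1 to B0
  B5←B3: walk B3→B1 to B0
  B5←B4: walk B4→B2 to B0
  B7←B4: walk B4→B2 to B0
  B7←B5: walk B5 to B0
  B8←B6: walk B6→B4→B2 to B0
  B8←B7: walk B7 to B0
  B0: DF=∅
  B1: DF={B1,B5}
  B2: DF={B5,B7,B8}
  B3: DF={B1,B5}
  B4: DF={B5,B7,B8}
  B5: DF={B7}
  B6: DF={B8}
  B7: DF={B8}
  B8: DF=∅

DF(B3) = ["B1", "B5"]

Answer: ["B1", "B5"]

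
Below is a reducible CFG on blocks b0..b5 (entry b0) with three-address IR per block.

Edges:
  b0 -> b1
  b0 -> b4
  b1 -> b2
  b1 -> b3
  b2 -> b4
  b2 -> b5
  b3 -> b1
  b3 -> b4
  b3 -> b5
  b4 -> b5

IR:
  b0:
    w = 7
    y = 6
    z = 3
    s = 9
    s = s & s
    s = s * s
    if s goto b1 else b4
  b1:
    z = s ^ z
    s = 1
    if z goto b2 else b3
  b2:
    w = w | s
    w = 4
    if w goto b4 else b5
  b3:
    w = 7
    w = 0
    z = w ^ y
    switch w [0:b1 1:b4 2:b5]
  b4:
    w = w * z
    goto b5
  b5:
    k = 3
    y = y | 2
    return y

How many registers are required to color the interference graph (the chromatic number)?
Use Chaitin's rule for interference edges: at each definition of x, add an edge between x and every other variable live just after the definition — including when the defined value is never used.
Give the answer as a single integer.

Per-block:
  b0: def={s,w,y,z} ue=∅
  b1: def={s,z} ue={s,z}
  b2: def={w} ue={s,w}
  b3: def={w,z} ue={y}
  b4: def={w} ue={w,z}
  b5: def={k,y} ue={y}

Backward fixpoint:
  live b0: ∅→{s,w,y,z}
  live b1: {s,w,y,z}→{s,w,y,z}
  live b2: {s,w,y,z}→{w,y,z}
  live b3: {s,y}→{s,w,y,z}
  live b4: {w,y,z}→{y}
  live b5: {y}→∅

Interfere edges:
  k↔{y}
  s↔{w,y,z}
  w↔{s,y,z}
  y↔{k,s,w,z}
  z↔{s,w,y}

Chromatic number:
  {s,w,y,z} pairwise interfere (4-clique) ⇒ χ ≥ 4
  4-colouring: r0={y}  r1={k,s}  r2={w}  r3={z}
  χ = 4

Answer: 4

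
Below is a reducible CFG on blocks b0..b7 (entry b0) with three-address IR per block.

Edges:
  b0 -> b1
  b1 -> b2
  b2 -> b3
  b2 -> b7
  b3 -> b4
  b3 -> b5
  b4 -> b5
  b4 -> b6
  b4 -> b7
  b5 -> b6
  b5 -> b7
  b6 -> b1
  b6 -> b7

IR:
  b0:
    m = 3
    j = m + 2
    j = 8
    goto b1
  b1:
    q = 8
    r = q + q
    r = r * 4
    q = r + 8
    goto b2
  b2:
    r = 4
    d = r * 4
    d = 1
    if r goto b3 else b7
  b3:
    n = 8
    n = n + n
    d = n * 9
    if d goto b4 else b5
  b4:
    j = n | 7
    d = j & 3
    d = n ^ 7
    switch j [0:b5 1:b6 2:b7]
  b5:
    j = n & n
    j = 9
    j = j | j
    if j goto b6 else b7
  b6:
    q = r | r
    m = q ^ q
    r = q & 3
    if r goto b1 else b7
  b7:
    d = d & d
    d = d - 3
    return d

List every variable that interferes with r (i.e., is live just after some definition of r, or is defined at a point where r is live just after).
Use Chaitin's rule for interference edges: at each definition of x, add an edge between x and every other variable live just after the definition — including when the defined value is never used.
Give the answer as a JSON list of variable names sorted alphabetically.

Answer: ["d", "j", "n"]

Analysis:
Block summaries:
  b0 def {j,m} use ∅
  b1 def {q,r} use ∅
  b2 def {d,r} use ∅
  b3 def {d,n} use ∅
  b4 def {d,j} use {n}
  b5 def {j} use {n}
  b6 def {m,q,r} use {r}
  b7 def {d} use {d}

Backward fixpoint:
  live b0: ∅→∅
  live b1: ∅→∅
  live b2: ∅→{d,r}
  live b3: {r}→{d,n,r}
  live b4: {n,r}→{d,n,r}
  live b5: {d,n,r}→{d,r}
  live b6: {d,r}→{d}
  live b7: {d}→∅

Interfere edges:
  d: {j,m,n,q,r}
  j: {d,n,r}
  m: {d,q}
  n: {d,j,r}
  q: {d,m}
  r: {d,j,n}

N(r) = ["d", "j", "n"]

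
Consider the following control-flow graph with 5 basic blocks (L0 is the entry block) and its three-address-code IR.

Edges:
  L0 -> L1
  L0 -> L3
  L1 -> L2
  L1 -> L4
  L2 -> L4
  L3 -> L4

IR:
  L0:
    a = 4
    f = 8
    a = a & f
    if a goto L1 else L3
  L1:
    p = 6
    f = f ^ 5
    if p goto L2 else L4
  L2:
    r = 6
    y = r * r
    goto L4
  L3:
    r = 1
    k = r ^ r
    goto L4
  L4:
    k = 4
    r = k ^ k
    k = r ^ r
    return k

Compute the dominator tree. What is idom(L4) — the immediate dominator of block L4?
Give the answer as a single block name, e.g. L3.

idom tree: L1←L0 L2←L1 L3←L0 L4←L0
Dom at joins:
  L4: preds {L1,L2,L3}: {L0,L1} ∩ {L0,L1,L2} ∩ {L0,L3} = {L0}; idom=L0

idom(L4) = L0

Answer: L0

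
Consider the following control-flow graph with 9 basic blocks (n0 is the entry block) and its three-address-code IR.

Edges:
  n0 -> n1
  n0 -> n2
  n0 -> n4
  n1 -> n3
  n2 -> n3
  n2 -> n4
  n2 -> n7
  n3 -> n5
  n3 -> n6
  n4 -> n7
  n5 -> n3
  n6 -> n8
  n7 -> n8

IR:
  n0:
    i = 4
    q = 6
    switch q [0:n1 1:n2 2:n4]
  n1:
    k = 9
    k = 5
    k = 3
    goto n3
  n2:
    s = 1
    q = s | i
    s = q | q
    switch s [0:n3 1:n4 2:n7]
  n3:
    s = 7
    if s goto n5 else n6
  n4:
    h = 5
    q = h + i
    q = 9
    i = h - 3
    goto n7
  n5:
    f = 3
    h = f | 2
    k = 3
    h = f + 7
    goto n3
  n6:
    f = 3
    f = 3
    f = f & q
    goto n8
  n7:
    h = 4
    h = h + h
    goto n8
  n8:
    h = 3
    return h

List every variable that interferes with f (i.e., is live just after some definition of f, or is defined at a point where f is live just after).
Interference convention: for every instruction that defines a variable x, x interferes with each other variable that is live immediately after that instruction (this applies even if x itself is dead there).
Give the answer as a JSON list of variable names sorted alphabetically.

Answer: ["h", "k", "q"]

Working:
def/use:
  n0: {i,q} / ∅
  n1: {k} / ∅
  n2: {q,s} / {i}
  n3: {s} / ∅
  n4: {h,i,q} / {i}
  n5: {f,h,k} / ∅
  n6: {f} / {q}
  n7: {h} / ∅
  n8: {h} / ∅

Live sets:
  n0 li=∅ lo={i,q}
  n1 li={q} lo={q}
  n2 li={i} lo={i,q}
  n3 li={q} lo={q}
  n4 li={i} lo=∅
  n5 li={q} lo={q}
  n6 li={q} lo=∅
  n7 li=∅ lo=∅
  n8 li=∅ lo=∅

Interfere edges:
  f: {h,k,q}
  h: {f,i,q}
  i: {h,q,s}
  k: {f,q}
  q: {f,h,i,k,s}
  s: {i,q}

N(f) = ["h", "k", "q"]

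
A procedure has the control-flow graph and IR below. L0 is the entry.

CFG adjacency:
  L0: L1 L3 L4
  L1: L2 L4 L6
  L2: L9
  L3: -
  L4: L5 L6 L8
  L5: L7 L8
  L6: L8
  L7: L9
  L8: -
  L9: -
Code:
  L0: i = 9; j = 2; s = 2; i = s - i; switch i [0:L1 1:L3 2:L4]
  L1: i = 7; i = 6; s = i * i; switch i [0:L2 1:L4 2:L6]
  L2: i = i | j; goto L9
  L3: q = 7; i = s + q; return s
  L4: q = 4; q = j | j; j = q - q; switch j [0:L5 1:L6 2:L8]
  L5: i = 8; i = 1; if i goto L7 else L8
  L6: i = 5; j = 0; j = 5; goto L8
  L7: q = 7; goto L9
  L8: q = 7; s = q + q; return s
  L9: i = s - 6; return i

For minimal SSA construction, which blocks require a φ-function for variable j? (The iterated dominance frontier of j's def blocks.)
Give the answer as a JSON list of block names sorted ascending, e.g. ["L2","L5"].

Answer: ["L6", "L8", "L9"]

Working:
idom tree: L1←L0 L2←L1 L3←L0 L4←L0 L5←L4 L6←L0 L7←L5 L8←L0 L9←L0
Dom∩ at merges:
  L4: preds {L0,L1}: {L0} ∩ {L0,L1} = {L0}; idom=L0
  L6: preds {L1,L4}: {L0,L1} ∩ {L0,L4} = {L0}; idom=L0
  L8: preds {L4,L5,L6}: {L0,L4} ∩ {L0,L4,L5} ∩ {L0,L6} = {L0}; idom=L0
  L9: preds {L2,L7}: {L0,L1,L2} ∩ {L0,L4,L5,L7} = {L0}; idom=L0

Frontier:
  join L4 pred L0: · stop@L0
  join L4 pred L1: L1 stop@L0
  join L6 pred L1: L1 stop@L0
  join L6 pred L4: L4 stop@L0
  join L8 pred L4: L4 stop@L0
  join L8 pred L5: L5→L4 stop@L0
  join L8 pred L6: L6 stop@L0
  join L9 pred L2: L2→L1 stop@L0
  join L9 pred L7: L7→L5→L4 stop@L0
  L0: DF=∅
  L1: DF={L4,L6,L9}
  L2: DF={L9}
  L3: DF=∅
  L4: DF={L6,L8,L9}
  L5: DF={L8,L9}
  L6: DF={L8}
  L7: DF={L9}
  L8: DF=∅
  L9: DF=∅

φ for j: defs {L0,L4,L6}
  DF⁺ = {L6,L8,L9}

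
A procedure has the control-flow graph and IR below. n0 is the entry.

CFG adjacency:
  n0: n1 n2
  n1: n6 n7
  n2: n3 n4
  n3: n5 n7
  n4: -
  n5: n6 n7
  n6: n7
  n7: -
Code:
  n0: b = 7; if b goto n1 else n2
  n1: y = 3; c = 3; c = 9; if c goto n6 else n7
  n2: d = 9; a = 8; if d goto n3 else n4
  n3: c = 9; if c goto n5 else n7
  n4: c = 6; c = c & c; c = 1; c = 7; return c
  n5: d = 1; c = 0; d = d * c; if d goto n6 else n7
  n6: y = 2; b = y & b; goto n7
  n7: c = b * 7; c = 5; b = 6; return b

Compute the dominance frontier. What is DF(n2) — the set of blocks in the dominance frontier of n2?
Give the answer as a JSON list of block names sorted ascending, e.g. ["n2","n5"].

idom tree: n1←n0 n2←n0 n3←n2 n4←n2 n5←n3 n6←n0 n7←n0
Dom at joins:
  n6: preds {n1,n5}: {n0,n1} ∩ {n0,n2,n3,n5} = {n0}; idom=n0
  n7: preds {n1,n3,n5,n6}: {n0,n1} ∩ {n0,n2,n3} ∩ {n0,n2,n3,n5} ∩ {n0,n6} = {n0}; idom=n0

DF walk-up:
  join n6 pred n1: n1 stop@n0
  join n6 pred n5: n5→n3→n2 stop@n0
  join n7 pred n1: n1 stop@n0
  join n7 pred n3: n3→n2 stop@n0
  join n7 pred n5: n5→n3→n2 stop@n0
  join n7 pred n6: n6 stop@n0
  DF(n0)=∅
  DF(n1)={n6,n7}
  DF(n2)={n6,n7}
  DF(n3)={n6,n7}
  DF(n4)=∅
  DF(n5)={n6,n7}
  DF(n6)={n7}
  DF(n7)=∅

DF(n2) = ["n6", "n7"]

Answer: ["n6", "n7"]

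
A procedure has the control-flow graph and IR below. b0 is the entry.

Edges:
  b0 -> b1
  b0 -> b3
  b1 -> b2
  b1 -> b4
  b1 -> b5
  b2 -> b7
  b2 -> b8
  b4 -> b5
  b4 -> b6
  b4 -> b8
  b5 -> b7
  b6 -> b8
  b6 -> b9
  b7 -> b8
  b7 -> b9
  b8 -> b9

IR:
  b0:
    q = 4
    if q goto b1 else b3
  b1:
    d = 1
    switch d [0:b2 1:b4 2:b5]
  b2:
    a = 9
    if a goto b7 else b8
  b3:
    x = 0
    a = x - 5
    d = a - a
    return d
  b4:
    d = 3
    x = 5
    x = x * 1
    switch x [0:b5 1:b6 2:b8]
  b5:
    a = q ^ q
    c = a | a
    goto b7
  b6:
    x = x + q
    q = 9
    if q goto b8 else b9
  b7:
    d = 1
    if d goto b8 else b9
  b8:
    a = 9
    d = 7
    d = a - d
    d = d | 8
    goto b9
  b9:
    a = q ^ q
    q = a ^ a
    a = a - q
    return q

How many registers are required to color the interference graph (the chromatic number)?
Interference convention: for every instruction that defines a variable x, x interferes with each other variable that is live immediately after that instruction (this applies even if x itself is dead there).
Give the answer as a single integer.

Answer: 3

Analysis:
Per-block:
  b0: {q} / ∅
  b1: {d} / ∅
  b2: {a} / ∅
  b3: {a,d,x} / ∅
  b4: {d,x} / ∅
  b5: {a,c} / {q}
  b6: {q,x} / {q,x}
  b7: {d} / ∅
  b8: {a,d} / ∅
  b9: {a,q} / {q}

Liveness:
  b0 li=∅ lo={q}
  b1 li={q} lo={q}
  b2 li={q} lo={q}
  b3 li=∅ lo=∅
  b4 li={q} lo={q,x}
  b5 li={q} lo={q}
  b6 li={q,x} lo={q}
  b7 li={q} lo={q}
  b8 li={q} lo={q}
  b9 li={q} lo=∅

Interfere edges:
  a — {d,q}
  c — {q}
  d — {a,q}
  q — {a,c,d,x}
  x — {q}

Colouring:
  {a,d,q} pairwise interfere (3-clique) ⇒ χ ≥ 3
  3-colouring: R0={q}  R1={a,c,x}  R2={d}
  χ = 3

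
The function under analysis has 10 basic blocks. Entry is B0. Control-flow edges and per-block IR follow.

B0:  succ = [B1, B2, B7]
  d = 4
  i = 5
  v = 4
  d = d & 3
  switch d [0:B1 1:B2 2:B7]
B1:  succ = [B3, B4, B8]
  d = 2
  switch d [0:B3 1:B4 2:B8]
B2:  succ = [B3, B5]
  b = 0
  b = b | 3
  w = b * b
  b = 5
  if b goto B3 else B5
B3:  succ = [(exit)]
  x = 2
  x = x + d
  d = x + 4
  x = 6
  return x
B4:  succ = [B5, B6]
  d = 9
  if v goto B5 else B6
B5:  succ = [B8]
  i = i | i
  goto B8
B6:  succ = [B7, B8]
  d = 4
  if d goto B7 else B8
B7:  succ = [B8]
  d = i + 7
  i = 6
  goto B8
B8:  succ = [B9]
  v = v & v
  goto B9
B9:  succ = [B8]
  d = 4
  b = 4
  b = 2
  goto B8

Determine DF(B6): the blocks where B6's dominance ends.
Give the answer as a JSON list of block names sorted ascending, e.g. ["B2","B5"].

idom tree: B1←B0 B2←B0 B3←B0 B4←B1 B5←B0 B6←B4 B7←B0 B8←B0 B9←B8
Join-block Dom:
  B3: preds {B1,B2}: {B0,B1} ∩ {B0,B2} = {B0}; idom=B0
  B5: preds {B2,B4}: {B0,B2} ∩ {B0,B1,B4} = {B0}; idom=B0
  B7: preds {B0,B6}: {B0} ∩ {B0,B1,B4,B6} = {B0}; idom=B0
  B8: preds {B1,B5,B6,B7,B9}: {B0,B1} ∩ {B0,B5} ∩ {B0,B1,B4,B6} ∩ {B0,B7} ∩ {B0,B8,B9} = {B0}; idom=B0

Frontier:
  join B3 pred B1: B1 stop@B0
  join B3 pred B2: B2 stop@B0
  join B5 pred B2: B2 stop@B0
  join B5 pred B4: B4→B1 stop@B0
  join B7 pred B0: · stop@B0
  join B7 pred B6: B6→B4→B1 stop@B0
  join B8 pred B1: B1 stop@B0
  join B8 pred B5: B5 stop@B0
  join B8 pred B6: B6→B4→B1 stop@B0
  join B8 pred B7: B7 stop@B0
  join B8 pred B9: B9→B8 stop@B0
  DF(B0)=∅
  DF(B1)={B3,B5,B7,B8}
  DF(B2)={B3,B5}
  DF(B3)=∅
  DF(B4)={B5,B7,B8}
  DF(B5)={B8}
  DF(B6)={B7,B8}
  DF(B7)={B8}
  DF(B8)={B8}
  DF(B9)={B8}

DF(B6) = ["B7", "B8"]

Answer: ["B7", "B8"]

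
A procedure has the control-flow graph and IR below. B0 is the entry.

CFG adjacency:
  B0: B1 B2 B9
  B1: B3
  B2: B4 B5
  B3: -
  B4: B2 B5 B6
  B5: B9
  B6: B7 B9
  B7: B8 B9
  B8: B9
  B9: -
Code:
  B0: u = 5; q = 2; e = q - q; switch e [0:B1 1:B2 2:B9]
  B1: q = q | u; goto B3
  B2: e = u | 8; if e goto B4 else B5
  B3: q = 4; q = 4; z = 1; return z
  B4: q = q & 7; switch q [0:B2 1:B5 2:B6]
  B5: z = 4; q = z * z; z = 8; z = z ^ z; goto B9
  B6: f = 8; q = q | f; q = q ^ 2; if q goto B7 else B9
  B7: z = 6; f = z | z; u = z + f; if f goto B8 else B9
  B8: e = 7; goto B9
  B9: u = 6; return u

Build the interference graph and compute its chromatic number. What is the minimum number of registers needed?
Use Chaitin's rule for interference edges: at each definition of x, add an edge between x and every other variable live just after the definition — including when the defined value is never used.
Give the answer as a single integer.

Block summaries:
  B0: def={e,q,u} ue=∅
  B1: def={q} ue={q,u}
  B2: def={e} ue={u}
  B3: def={q,z} ue=∅
  B4: def={q} ue={q}
  B5: def={q,z} ue=∅
  B6: def={f,q} ue={q}
  B7: def={f,u,z} ue=∅
  B8: def={e} ue=∅
  B9: def={u} ue=∅

Live sets:
  live B0: ∅→{q,u}
  live B1: {q,u}→∅
  live B2: {q,u}→{q,u}
  live B3: ∅→∅
  live B4: {q,u}→{q,u}
  live B5: ∅→∅
  live B6: {q}→∅
  live B7: ∅→∅
  live B8: ∅→∅
  live B9: ∅→∅

Interference:
  e: {q,u}
  f: {q,u,z}
  q: {e,f,u}
  u: {e,f,q}
  z: {f}

Colouring:
  clique {e,q,u} ⇒ need ≥ 3
  assign e→R0 f→R0 q→R1 u→R2 z→R1 — no edge inside a register ⇒ χ ≤ 3
  χ = 3

Answer: 3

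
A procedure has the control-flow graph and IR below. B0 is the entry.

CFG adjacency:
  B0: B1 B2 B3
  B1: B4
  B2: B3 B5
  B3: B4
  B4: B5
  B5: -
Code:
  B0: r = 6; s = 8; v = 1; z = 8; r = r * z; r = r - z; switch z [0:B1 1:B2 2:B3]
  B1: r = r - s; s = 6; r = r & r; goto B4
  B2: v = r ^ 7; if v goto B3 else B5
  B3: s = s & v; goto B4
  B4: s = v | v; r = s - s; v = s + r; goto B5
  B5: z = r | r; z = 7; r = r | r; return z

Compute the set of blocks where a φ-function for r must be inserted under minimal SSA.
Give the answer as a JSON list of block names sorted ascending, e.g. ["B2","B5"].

Answer: ["B4", "B5"]

Derivation:
idom tree: B1←B0 B2←B0 B3←B0 B4←B0 B5←B0
Dom at joins:
  B3: preds {B0,B2}: {B0} ∩ {B0,B2} = {B0}; idom=B0
  B4: preds {B1,B3}: {B0,B1} ∩ {B0,B3} = {B0}; idom=B0
  B5: preds {B2,B4}: {B0,B2} ∩ {B0,B4} = {B0}; idom=B0

DF derivation:
  join B3 pred B0: · stop@B0
  join B3 pred B2: B2 stop@B0
  join B4 pred B1: B1 stop@B0
  join B4 pred B3: B3 stop@B0
  join B5 pred B2: B2 stop@B0
  join B5 pred B4: B4 stop@B0
  B0: DF=∅
  B1: DF={B4}
  B2: DF={B3,B5}
  B3: DF={B4}
  B4: DF={B5}
  B5: DF=∅

φ for r: defs {B0,B1,B4,B5}
  DF⁺ = {B4,B5}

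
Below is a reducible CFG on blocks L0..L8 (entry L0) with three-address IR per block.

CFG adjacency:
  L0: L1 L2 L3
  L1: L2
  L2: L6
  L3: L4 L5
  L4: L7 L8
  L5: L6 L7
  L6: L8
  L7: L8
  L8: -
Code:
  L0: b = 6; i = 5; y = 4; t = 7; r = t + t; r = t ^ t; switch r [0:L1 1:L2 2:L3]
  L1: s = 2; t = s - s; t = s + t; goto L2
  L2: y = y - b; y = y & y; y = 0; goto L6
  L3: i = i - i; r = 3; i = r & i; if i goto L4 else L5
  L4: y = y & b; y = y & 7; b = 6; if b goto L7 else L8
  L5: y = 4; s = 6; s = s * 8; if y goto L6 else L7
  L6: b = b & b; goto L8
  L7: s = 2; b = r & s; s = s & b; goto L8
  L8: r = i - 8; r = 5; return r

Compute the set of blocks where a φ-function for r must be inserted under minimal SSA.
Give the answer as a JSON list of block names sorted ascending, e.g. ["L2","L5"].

Answer: ["L6", "L8"]

Analysis:
idom tree: L1←L0 L2←L0 L3←L0 L4←L3 L5←L3 L6←L0 L7←L3 L8←L0
Dom at joins:
  L2: preds {L0,L1}: {L0} ∩ {L0,L1} = {L0}; idom=L0
  L6: preds {L2,L5}: {L0,L2} ∩ {L0,L3,L5} = {L0}; idom=L0
  L7: preds {L4,L5}: {L0,L3,L4} ∩ {L0,L3,L5} = {L0,L3}; idom=L3
  L8: preds {L4,L6,L7}: {L0,L3,L4} ∩ {L0,L6} ∩ {L0,L3,L7} = {L0}; idom=L0

Frontier:
  L2←L0: walk · to L0
  L2←L1: walk L1 to L0
  L6←L2: walk L2 to L0
  L6←L5: walk L5→L3 to L0
  L7←L4: walk L4 to L3
  L7←L5: walk L5 to L3
  L8←L4: walk L4→L3 to L0
  L8←L6: walk L6 to L0
  L8←L7: walk L7→L3 to L0
  L0 → ∅
  L1 → {L2}
  L2 → {L6}
  L3 → {L6,L8}
  L4 → {L7,L8}
  L5 → {L6,L7}
  L6 → {L8}
  L7 → {L8}
  L8 → ∅

φ for r: defs {L0,L3,L8}
  DF⁺ = {L6,L8}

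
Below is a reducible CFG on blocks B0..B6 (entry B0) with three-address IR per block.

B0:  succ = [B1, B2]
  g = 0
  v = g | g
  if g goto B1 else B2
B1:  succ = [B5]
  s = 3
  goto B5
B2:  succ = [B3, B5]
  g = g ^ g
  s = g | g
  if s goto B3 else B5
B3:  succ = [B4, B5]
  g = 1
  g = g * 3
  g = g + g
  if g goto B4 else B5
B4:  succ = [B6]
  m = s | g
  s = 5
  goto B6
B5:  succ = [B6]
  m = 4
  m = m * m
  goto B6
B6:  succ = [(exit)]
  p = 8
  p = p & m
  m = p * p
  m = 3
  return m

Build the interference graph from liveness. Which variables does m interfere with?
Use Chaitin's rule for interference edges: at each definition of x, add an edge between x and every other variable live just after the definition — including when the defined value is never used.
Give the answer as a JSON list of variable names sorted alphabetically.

Answer: ["p", "s"]

Derivation:
Block summaries:
  B0 def {g,v} use ∅
  B1 def {s} use ∅
  B2 def {g,s} use {g}
  B3 def {g} use ∅
  B4 def {m,s} use {g,s}
  B5 def {m} use ∅
  B6 def {m,p} use {m}

Liveness:
  B0: in=∅ out={g}
  B1: in=∅ out=∅
  B2: in={g} out={s}
  B3: in={s} out={g,s}
  B4: in={g,s} out={m}
  B5: in=∅ out={m}
  B6: in={m} out=∅

Interfere edges:
  g — {s,v}
  m — {p,s}
  p — {m}
  s — {g,m}
  v — {g}

N(m) = ["p", "s"]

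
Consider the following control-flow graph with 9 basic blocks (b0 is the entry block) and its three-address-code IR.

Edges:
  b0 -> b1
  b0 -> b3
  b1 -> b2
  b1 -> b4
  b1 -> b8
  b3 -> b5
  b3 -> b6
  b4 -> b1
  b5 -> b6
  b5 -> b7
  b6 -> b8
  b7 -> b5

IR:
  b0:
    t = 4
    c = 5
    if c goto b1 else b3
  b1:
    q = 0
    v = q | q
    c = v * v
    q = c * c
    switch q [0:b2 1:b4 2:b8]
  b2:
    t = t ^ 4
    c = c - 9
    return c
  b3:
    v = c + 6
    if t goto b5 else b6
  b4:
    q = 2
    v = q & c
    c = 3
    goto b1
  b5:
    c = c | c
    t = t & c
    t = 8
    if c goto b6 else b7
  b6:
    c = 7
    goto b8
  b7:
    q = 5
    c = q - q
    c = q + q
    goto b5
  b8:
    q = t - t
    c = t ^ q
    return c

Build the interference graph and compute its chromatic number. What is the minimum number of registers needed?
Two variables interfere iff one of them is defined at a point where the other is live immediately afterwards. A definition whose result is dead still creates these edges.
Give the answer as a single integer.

Answer: 3

Working:
Block summaries:
  b0: {c,t} / ∅
  b1: {c,q,v} / ∅
  b2: {c,t} / {c,t}
  b3: {v} / {c,t}
  b4: {c,q,v} / {c}
  b5: {c,t} / {c,t}
  b6: {c} / ∅
  b7: {c,q} / ∅
  b8: {c,q} / {t}

Liveness:
  live b0: ∅→{c,t}
  live b1: {t}→{c,t}
  live b2: {c,t}→∅
  live b3: {c,t}→{c,t}
  live b4: {c,t}→{t}
  live b5: {c,t}→{t}
  live b6: {t}→{t}
  live b7: {t}→{c,t}
  live b8: {t}→∅

Interference:
  c: {q,t,v}
  q: {c,t}
  t: {c,q,v}
  v: {c,t}

Chromatic number:
  clique {c,q,t} ⇒ need ≥ 3
  3-colouring: R0={c}  R1={t}  R2={q,v}
  χ = 3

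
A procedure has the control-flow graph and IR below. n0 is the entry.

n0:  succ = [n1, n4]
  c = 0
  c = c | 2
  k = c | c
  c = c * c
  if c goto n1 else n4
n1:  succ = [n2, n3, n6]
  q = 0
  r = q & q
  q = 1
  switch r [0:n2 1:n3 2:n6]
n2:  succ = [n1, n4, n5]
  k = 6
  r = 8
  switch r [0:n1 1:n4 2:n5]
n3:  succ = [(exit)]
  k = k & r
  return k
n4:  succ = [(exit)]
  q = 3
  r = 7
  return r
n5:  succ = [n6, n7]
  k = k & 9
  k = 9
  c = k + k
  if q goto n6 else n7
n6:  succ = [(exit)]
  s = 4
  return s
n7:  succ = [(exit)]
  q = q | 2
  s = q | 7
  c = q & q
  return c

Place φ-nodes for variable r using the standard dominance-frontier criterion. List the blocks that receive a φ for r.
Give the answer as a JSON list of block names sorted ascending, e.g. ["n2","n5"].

Answer: ["n1", "n4", "n6"]

Derivation:
idom tree: n1←n0 n2←n1 n3←n1 n4←n0 n5←n2 n6←n1 n7←n5
Dom∩ at merges:
  n1: preds {n0,n2}: {n0} ∩ {n0,n1,n2} = {n0}; idom=n0
  n4: preds {n0,n2}: {n0} ∩ {n0,n1,n2} = {n0}; idom=n0
  n6: preds {n1,n5}: {n0,n1} ∩ {n0,n1,n2,n5} = {n0,n1}; idom=n1

Frontier:
  join n1 pred n0: · stop@n0
  join n1 pred n2: n2→n1 stop@n0
  join n4 pred n0: · stop@n0
  join n4 pred n2: n2→n1 stop@n0
  join n6 pred n1: · stop@n1
  join n6 pred n5: n5→n2 stop@n1
  n0 → ∅
  n1 → {n1,n4}
  n2 → {n1,n4,n6}
  n3 → ∅
  n4 → ∅
  n5 → {n6}
  n6 → ∅
  n7 → ∅

φ for r: defs {n1,n2,n4}
  DF⁺ = {n1,n4,n6}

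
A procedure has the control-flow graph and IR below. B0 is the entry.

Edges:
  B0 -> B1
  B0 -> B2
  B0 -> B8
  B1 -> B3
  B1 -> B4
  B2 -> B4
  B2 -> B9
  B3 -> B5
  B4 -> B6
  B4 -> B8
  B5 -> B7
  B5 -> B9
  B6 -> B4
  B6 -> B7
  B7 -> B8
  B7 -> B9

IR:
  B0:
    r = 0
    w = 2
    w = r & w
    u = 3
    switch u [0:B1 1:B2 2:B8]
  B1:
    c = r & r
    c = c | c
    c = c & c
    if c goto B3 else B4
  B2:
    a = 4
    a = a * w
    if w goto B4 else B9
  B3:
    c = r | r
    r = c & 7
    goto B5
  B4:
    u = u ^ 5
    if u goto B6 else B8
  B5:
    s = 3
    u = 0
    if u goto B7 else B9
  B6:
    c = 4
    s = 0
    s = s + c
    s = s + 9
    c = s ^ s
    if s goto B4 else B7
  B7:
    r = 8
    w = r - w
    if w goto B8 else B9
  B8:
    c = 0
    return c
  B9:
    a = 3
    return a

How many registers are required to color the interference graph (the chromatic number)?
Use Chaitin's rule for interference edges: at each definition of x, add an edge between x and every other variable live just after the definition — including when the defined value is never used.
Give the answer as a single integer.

def/use:
  B0 def {r,u,w} use ∅
  B1 def {c} use {r}
  B2 def {a} use {w}
  B3 def {c,r} use {r}
  B4 def {u} use {u}
  B5 def {s,u} use ∅
  B6 def {c,s} use ∅
  B7 def {r,w} use {w}
  B8 def {c} use ∅
  B9 def {a} use ∅

Liveness:
  B0 li=∅ lo={r,u,w}
  B1 li={r,u,w} lo={r,u,w}
  B2 li={u,w} lo={u,w}
  B3 li={r,w} lo={w}
  B4 li={u,w} lo={u,w}
  B5 li={w} lo={w}
  B6 li={u,w} lo={u,w}
  B7 li={w} lo=∅
  B8 li=∅ lo=∅
  B9 li=∅ lo=∅

Conflict graph:
  a — {u,w}
  c — {r,s,u,w}
  r — {c,u,w}
  s — {c,u,w}
  u — {a,c,r,s,w}
  w — {a,c,r,s,u}

Registers:
  clique {c,r,u,w} ⇒ need ≥ 4
  4-colouring: c0={u}  c1={w}  c2={a,c}  c3={r,s}
  χ = 4

Answer: 4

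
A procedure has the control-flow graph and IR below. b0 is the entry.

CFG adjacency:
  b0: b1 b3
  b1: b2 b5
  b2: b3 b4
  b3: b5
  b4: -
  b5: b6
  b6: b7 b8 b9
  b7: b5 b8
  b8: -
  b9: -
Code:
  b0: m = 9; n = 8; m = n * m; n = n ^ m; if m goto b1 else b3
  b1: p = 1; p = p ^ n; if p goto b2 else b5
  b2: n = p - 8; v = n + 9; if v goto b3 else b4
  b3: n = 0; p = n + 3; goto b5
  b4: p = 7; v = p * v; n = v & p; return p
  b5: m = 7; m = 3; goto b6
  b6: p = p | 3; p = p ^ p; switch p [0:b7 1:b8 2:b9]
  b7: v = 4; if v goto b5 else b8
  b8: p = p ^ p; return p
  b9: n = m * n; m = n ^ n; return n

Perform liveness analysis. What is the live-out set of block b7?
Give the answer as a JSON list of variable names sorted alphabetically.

Per-block:
  b0: def={m,n} ue=∅
  b1: def={p} ue={n}
  b2: def={n,v} ue={p}
  b3: def={n,p} ue=∅
  b4: def={n,p,v} ue={v}
  b5: def={m} ue=∅
  b6: def={p} ue={p}
  b7: def={v} ue=∅
  b8: def={p} ue={p}
  b9: def={m,n} ue={m,n}

Backward fixpoint:
  b0: in=∅ out={n}
  b1: in={n} out={n,p}
  b2: in={p} out={v}
  b3: in=∅ out={n,p}
  b4: in={v} out=∅
  b5: in={n,p} out={m,n,p}
  b6: in={m,n,p} out={m,n,p}
  b7: in={n,p} out={n,p}
  b8: in={p} out=∅
  b9: in={m,n} out=∅

live-out(b7) = ["n", "p"]

Answer: ["n", "p"]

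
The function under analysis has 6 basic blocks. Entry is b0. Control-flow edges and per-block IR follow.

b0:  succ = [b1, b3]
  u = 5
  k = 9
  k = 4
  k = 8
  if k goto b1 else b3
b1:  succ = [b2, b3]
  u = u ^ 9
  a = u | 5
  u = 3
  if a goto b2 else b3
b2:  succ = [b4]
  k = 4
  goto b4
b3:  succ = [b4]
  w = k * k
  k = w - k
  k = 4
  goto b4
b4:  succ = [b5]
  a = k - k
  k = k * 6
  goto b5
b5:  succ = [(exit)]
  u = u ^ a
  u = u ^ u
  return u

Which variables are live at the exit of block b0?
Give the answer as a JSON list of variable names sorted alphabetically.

Per-block:
  b0: def={k,u} ue=∅
  b1: def={a,u} ue={u}
  b2: def={k} ue=∅
  b3: def={k,w} ue={k}
  b4: def={a,k} ue={k}
  b5: def={u} ue={a,u}

Live sets:
  b0 li=∅ lo={k,u}
  b1 li={k,u} lo={k,u}
  b2 li={u} lo={k,u}
  b3 li={k,u} lo={k,u}
  b4 li={k,u} lo={a,u}
  b5 li={a,u} lo=∅

live-out(b0) = ["k", "u"]

Answer: ["k", "u"]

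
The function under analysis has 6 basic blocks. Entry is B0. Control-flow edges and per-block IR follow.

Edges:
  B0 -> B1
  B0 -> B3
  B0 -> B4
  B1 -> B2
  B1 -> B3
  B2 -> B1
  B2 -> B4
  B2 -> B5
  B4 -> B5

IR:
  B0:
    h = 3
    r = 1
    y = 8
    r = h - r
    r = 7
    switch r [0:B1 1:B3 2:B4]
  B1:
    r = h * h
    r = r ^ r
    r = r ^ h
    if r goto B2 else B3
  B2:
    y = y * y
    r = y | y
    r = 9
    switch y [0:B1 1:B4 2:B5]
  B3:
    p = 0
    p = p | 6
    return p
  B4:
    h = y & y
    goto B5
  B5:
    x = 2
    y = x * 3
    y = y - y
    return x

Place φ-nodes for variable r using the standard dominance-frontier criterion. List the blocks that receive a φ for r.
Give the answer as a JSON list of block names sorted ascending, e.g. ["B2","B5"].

Answer: ["B1", "B3", "B4", "B5"]

Derivation:
idom tree: B1←B0 B2←B1 B3←B0 B4←B0 B5←B0
Dom∩ at merges:
  B1: preds {B0,B2}: {B0} ∩ {B0,B1,B2} = {B0}; idom=B0
  B3: preds {B0,B1}: {B0} ∩ {B0,B1} = {B0}; idom=B0
  B4: preds {B0,B2}: {B0} ∩ {B0,B1,B2} = {B0}; idom=B0
  B5: preds {B2,B4}: {B0,B1,B2} ∩ {B0,B4} = {B0}; idom=B0

Frontier:
  join B1 pred B0: · stop@B0
  join B1 pred B2: B2→B1 stop@B0
  join B3 pred B0: · stop@B0
  join B3 pred B1: B1 stop@B0
  join B4 pred B0: · stop@B0
  join B4 pred B2: B2→B1 stop@B0
  join B5 pred B2: B2→B1 stop@B0
  join B5 pred B4: B4 stop@B0
  B0: DF=∅
  B1: DF={B1,B3,B4,B5}
  B2: DF={B1,B4,B5}
  B3: DF=∅
  B4: DF={B5}
  B5: DF=∅

φ for r: defs {B0,B1,B2}
  DF⁺ = {B1,B3,B4,B5}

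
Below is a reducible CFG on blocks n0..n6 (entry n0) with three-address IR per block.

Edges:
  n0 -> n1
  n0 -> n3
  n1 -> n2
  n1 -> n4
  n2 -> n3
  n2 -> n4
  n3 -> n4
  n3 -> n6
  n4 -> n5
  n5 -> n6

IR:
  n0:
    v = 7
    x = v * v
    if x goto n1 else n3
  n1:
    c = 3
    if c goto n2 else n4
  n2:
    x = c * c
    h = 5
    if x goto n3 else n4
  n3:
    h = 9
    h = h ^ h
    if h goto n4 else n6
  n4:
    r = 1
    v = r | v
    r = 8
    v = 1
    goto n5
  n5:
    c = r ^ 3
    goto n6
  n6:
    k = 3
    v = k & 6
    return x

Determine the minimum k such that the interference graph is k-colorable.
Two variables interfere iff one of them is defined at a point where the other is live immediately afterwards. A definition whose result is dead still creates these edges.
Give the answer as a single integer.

Answer: 3

Working:
Per-block:
  n0: def={v,x} ue=∅
  n1: def={c} ue=∅
  n2: def={h,x} ue={c}
  n3: def={h} ue=∅
  n4: def={r,v} ue={v}
  n5: def={c} ue={r}
  n6: def={k,v} ue={x}

Backward fixpoint:
  n0 li=∅ lo={v,x}
  n1 li={v,x} lo={c,v,x}
  n2 li={c,v} lo={v,x}
  n3 li={v,x} lo={v,x}
  n4 li={v,x} lo={r,x}
  n5 li={r,x} lo={x}
  n6 li={x} lo=∅

Interference:
  c: {v,x}
  h: {v,x}
  k: {x}
  r: {v,x}
  v: {c,h,r,x}
  x: {c,h,k,r,v}

Chromatic number:
  clique {c,v,x} ⇒ need ≥ 3
  assign c→r2 h→r2 k→r1 r→r2 v→r1 x→r0 — no edge inside a register ⇒ χ ≤ 3
  χ = 3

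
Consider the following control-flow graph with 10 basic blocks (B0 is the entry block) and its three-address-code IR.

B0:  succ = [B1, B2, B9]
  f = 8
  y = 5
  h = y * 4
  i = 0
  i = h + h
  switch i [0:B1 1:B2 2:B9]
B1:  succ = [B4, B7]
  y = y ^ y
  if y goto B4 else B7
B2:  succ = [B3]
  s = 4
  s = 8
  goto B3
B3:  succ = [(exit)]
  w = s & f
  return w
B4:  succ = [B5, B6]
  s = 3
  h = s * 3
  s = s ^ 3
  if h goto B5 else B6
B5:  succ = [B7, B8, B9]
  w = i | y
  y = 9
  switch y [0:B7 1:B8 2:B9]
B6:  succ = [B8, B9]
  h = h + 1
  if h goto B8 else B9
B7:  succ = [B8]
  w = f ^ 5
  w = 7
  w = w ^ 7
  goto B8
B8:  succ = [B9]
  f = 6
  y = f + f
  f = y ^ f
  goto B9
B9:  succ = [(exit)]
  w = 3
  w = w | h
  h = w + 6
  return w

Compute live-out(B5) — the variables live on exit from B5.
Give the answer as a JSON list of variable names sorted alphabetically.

Block summaries:
  B0: {f,h,i,y} / ∅
  B1: {y} / {y}
  B2: {s} / ∅
  B3: {w} / {f,s}
  B4: {h,s} / ∅
  B5: {w,y} / {i,y}
  B6: {h} / {h}
  B7: {w} / {f}
  B8: {f,y} / ∅
  B9: {h,w} / {h}

Liveness:
  B0 li=∅ lo={f,h,i,y}
  B1 li={f,h,i,y} lo={f,h,i,y}
  B2 li={f} lo={f,s}
  B3 li={f,s} lo=∅
  B4 li={f,i,y} lo={f,h,i,y}
  B5 li={f,h,i,y} lo={f,h}
  B6 li={h} lo={h}
  B7 li={f,h} lo={h}
  B8 li={h} lo={h}
  B9 li={h} lo=∅

live-out(B5) = ["f", "h"]

Answer: ["f", "h"]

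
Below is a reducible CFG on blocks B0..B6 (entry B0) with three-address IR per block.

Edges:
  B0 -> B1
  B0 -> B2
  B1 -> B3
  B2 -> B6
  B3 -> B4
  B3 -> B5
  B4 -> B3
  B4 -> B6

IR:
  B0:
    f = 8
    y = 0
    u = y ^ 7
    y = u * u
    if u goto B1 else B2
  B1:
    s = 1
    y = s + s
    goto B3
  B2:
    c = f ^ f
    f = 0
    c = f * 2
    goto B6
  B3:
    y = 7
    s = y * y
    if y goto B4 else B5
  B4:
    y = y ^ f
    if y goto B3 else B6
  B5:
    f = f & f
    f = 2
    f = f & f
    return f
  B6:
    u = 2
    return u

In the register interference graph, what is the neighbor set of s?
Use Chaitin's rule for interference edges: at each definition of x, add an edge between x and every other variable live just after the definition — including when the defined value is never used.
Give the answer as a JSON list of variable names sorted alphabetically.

Answer: ["f", "y"]

Derivation:
Per-block:
  B0: def={f,u,y} ue=∅
  B1: def={s,y} ue=∅
  B2: def={c,f} ue={f}
  B3: def={s,y} ue=∅
  B4: def={y} ue={f,y}
  B5: def={f} ue={f}
  B6: def={u} ue=∅

Liveness:
  B0 li=∅ lo={f}
  B1 li={f} lo={f}
  B2 li={f} lo=∅
  B3 li={f} lo={f,y}
  B4 li={f,y} lo={f}
  B5 li={f} lo=∅
  B6 li=∅ lo=∅

Interference:
  c — ∅
  f — {s,u,y}
  s — {f,y}
  u — {f,y}
  y — {f,s,u}

N(s) = ["f", "y"]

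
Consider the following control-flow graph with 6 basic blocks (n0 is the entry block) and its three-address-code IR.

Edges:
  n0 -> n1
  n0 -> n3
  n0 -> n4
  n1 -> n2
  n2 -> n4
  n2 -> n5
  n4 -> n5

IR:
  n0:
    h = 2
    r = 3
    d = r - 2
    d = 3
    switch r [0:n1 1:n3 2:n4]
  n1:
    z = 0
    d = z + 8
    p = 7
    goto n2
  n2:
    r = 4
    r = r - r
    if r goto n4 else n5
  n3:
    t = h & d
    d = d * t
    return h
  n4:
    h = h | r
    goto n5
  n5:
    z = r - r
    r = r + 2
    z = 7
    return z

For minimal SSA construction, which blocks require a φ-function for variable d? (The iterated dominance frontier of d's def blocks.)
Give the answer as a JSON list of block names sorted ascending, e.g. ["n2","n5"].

Answer: ["n4", "n5"]

Analysis:
idom tree: n1←n0 n2←n1 n3←n0 n4←n0 n5←n0
Join-block Dom:
  n4: preds {n0,n2}: {n0} ∩ {n0,n1,n2} = {n0}; idom=n0
  n5: preds {n2,n4}: {n0,n1,n2} ∩ {n0,n4} = {n0}; idom=n0

DF derivation:
  n4←n0: walk · to n0
  n4←n2: walk n2→n1 to n0
  n5←n2: walk n2→n1 to n0
  n5←n4: walk n4 to n0
  DF(n0)=∅
  DF(n1)={n4,n5}
  DF(n2)={n4,n5}
  DF(n3)=∅
  DF(n4)={n5}
  DF(n5)=∅

φ for d: defs {n0,n1,n3}
  DF⁺ = {n4,n5}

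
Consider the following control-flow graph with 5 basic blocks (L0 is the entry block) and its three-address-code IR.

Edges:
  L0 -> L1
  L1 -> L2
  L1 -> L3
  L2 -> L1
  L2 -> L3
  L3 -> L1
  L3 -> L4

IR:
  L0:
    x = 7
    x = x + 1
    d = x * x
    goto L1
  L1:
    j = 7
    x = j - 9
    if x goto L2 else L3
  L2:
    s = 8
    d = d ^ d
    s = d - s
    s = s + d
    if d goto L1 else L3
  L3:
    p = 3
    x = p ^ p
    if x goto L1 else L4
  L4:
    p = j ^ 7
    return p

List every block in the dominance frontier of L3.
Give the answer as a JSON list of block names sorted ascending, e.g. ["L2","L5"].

idom tree: L1←L0 L2←L1 L3←L1 L4←L3
Join-block Dom:
  L1: preds {L0,L2,L3}: {L0} ∩ {L0,L1,L2} ∩ {L0,L1,L3} = {L0}; idom=L0
  L3: preds {L1,L2}: {L0,L1} ∩ {L0,L1,L2} = {L0,L1}; idom=L1

DF derivation:
  L1←L0: walk · to L0
  L1←L2: walk L2→L1 to L0
  L1←L3: walk L3→L1 to L0
  L3←L1: walk · to L1
  L3←L2: walk L2 to L1
  DF(L0)=∅
  DF(L1)={L1}
  DF(L2)={L1,L3}
  DF(L3)={L1}
  DF(L4)=∅

DF(L3) = ["L1"]

Answer: ["L1"]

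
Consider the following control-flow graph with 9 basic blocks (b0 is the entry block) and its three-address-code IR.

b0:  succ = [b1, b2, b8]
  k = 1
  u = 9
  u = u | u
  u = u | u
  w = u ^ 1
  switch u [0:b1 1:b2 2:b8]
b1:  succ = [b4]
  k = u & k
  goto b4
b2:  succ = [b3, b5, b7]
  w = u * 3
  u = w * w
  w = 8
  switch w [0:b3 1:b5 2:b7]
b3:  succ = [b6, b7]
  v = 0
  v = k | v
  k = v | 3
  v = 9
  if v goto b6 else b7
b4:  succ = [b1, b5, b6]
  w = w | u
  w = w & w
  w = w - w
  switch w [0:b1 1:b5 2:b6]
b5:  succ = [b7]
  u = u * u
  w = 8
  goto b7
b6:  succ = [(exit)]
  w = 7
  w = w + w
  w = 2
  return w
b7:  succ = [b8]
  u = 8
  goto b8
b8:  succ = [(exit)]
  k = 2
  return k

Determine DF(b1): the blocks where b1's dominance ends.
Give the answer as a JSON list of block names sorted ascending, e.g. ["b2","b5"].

Answer: ["b1", "b5", "b6"]

Analysis:
idom tree: b1←b0 b2←b0 b3←b2 b4←b1 b5←b0 b6←b0 b7←b0 b8←b0
Join-block Dom:
  b1: preds {b0,b4}: {b0} ∩ {b0,b1,b4} = {b0}; idom=b0
  b5: preds {b2,b4}: {b0,b2} ∩ {b0,b1,b4} = {b0}; idom=b0
  b6: preds {b3,b4}: {b0,b2,b3} ∩ {b0,b1,b4} = {b0}; idom=b0
  b7: preds {b2,b3,b5}: {b0,b2} ∩ {b0,b2,b3} ∩ {b0,b5} = {b0}; idom=b0
  b8: preds {b0,b7}: {b0} ∩ {b0,b7} = {b0}; idom=b0

DF walk-up:
  join b1 pred b0: · stop@b0
  join b1 pred b4: b4→b1 stop@b0
  join b5 pred b2: b2 stop@b0
  join b5 pred b4: b4→b1 stop@b0
  join b6 pred b3: b3→b2 stop@b0
  join b6 pred b4: b4→b1 stop@b0
  join b7 pred b2: b2 stop@b0
  join b7 pred b3: b3→b2 stop@b0
  join b7 pred b5: b5 stop@b0
  join b8 pred b0: · stop@b0
  join b8 pred b7: b7 stop@b0
  DF(b0)=∅
  DF(b1)={b1,b5,b6}
  DF(b2)={b5,b6,b7}
  DF(b3)={b6,b7}
  DF(b4)={b1,b5,b6}
  DF(b5)={b7}
  DF(b6)=∅
  DF(b7)={b8}
  DF(b8)=∅

DF(b1) = ["b1", "b5", "b6"]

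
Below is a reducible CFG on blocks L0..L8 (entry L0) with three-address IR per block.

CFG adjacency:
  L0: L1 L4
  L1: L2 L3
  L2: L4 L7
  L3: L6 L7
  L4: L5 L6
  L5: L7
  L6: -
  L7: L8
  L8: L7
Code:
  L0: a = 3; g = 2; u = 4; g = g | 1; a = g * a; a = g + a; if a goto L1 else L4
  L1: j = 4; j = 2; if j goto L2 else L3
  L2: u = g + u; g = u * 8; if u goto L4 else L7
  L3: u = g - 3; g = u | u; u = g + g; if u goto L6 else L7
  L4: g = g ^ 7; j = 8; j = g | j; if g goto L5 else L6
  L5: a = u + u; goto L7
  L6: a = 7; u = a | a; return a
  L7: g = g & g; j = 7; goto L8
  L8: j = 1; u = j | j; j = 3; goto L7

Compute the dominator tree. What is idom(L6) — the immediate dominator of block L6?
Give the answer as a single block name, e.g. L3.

Answer: L0

Derivation:
idom tree: L1←L0 L2←L1 L3←L1 L4←L0 L5←L4 L6←L0 L7←L0 L8←L7
Join-block Dom:
  L4: preds {L0,L2}: {L0} ∩ {L0,L1,L2} = {L0}; idom=L0
  L6: preds {L3,L4}: {L0,L1,L3} ∩ {L0,L4} = {L0}; idom=L0
  L7: preds {L2,L3,L5,L8}: {L0,L1,L2} ∩ {L0,L1,L3} ∩ {L0,L4,L5} ∩ {L0,L7,L8} = {L0}; idom=L0

idom(L6) = L0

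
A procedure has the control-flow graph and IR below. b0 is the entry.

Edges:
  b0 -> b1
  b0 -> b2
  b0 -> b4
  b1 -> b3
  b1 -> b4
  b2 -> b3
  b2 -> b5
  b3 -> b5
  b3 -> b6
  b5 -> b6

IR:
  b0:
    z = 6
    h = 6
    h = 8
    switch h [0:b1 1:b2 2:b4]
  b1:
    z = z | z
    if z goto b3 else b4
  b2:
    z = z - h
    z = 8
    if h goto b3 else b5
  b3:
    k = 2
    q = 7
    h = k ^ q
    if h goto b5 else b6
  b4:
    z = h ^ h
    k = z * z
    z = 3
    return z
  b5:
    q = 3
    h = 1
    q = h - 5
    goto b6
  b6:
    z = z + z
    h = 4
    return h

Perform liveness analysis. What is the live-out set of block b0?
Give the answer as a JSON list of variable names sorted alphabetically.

def/use:
  b0: def={h,z} ue=∅
  b1: def={z} ue={z}
  b2: def={z} ue={h,z}
  b3: def={h,k,q} ue=∅
  b4: def={k,z} ue={h}
  b5: def={h,q} ue=∅
  b6: def={h,z} ue={z}

Liveness:
  live b0: ∅→{h,z}
  live b1: {h,z}→{h,z}
  live b2: {h,z}→{z}
  live b3: {z}→{z}
  live b4: {h}→∅
  live b5: {z}→{z}
  live b6: {z}→∅

live-out(b0) = ["h", "z"]

Answer: ["h", "z"]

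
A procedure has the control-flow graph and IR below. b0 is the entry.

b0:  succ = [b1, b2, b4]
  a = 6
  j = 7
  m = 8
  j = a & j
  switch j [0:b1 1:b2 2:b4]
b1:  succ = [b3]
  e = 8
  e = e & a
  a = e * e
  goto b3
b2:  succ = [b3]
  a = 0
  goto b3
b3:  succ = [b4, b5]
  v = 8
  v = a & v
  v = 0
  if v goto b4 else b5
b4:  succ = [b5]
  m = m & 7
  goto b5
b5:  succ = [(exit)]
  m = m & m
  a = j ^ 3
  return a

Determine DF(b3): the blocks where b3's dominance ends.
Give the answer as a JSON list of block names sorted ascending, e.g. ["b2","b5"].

idom tree: b1←b0 b2←b0 b3←b0 b4←b0 b5←b0
Dom at joins:
  b3: preds {b1,b2}: {b0,b1} ∩ {b0,b2} = {b0}; idom=b0
  b4: preds {b0,b3}: {b0} ∩ {b0,b3} = {b0}; idom=b0
  b5: preds {b3,b4}: {b0,b3} ∩ {b0,b4} = {b0}; idom=b0

Frontier:
  b3←b1: walk b1 to b0
  b3←b2: walk b2 to b0
  b4←b0: walk · to b0
  b4←b3: walk b3 to b0
  b5←b3: walk b3 to b0
  b5←b4: walk b4 to b0
  b0 → ∅
  b1 → {b3}
  b2 → {b3}
  b3 → {b4,b5}
  b4 → {b5}
  b5 → ∅

DF(b3) = ["b4", "b5"]

Answer: ["b4", "b5"]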